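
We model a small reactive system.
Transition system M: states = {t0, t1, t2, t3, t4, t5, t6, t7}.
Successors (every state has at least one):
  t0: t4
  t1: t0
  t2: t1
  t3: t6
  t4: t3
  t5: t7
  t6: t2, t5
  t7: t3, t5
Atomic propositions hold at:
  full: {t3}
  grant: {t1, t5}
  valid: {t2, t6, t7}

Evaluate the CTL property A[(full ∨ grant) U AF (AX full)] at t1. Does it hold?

Yes

Sat(full ∨ grant) = {t1, t3, t5}
Sat(AX full) = {s : every successor in {t3}} = {t4}
AF (AX full): least fixpoint, start Z0 = {t4}, add states with every successor in Z. Z1 = {t0, t4}; Z2 = {t0, t1, t4}; Z3 = {t0, t1, t2, t4}; fixed.
Sat(AF (AX full)) = {t0, t1, t2, t4}
A[(full ∨ grant) U AF (AX full)]: least fixpoint, start Z0 = Sat(AF (AX full)) = {t0, t1, t2, t4}, add states in Sat(full ∨ grant) with every successor in Z. Already a fixed point.
Sat(A[(full ∨ grant) U AF (AX full)]) = {t0, t1, t2, t4}
t1 ∈ Sat(A[(full ∨ grant) U AF (AX full)]) = {t0, t1, t2, t4}, so the formula holds at t1.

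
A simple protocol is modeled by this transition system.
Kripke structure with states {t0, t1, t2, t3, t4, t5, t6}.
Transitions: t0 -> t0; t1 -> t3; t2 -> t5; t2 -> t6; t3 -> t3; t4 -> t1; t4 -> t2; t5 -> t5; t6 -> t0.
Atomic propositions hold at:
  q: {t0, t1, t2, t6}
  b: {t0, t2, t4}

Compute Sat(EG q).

EG q: greatest fixpoint, start Z0 = {t0, t1, t2, t6}, keep only states in Sat with some successor in Z. Z1 = {t0, t2, t6}; fixed.
Sat(EG q) = {t0, t2, t6}

{t0, t2, t6}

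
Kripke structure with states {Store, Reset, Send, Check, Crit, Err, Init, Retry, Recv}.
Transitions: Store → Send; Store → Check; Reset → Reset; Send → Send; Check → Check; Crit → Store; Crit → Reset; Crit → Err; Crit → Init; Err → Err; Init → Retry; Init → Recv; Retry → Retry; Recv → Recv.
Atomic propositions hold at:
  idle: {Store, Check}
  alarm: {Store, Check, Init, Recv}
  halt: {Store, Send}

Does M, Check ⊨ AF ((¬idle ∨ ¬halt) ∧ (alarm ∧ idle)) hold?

Yes

Sat(¬idle) = {Reset, Send, Crit, Err, Init, Retry, Recv}
Sat(¬halt) = {Reset, Check, Crit, Err, Init, Retry, Recv}
Sat(¬idle ∨ ¬halt) = {Reset, Send, Check, Crit, Err, Init, Retry, Recv}
Sat(alarm ∧ idle) = {Store, Check}
Sat((¬idle ∨ ¬halt) ∧ (alarm ∧ idle)) = {Check}
AF ((¬idle ∨ ¬halt) ∧ (alarm ∧ idle)): least fixpoint, start Z0 = {Check}, add states with every successor in Z. Already a fixed point.
Sat(AF ((¬idle ∨ ¬halt) ∧ (alarm ∧ idle))) = {Check}
Check ∈ Sat(AF ((¬idle ∨ ¬halt) ∧ (alarm ∧ idle))) = {Check}, so the formula holds at Check.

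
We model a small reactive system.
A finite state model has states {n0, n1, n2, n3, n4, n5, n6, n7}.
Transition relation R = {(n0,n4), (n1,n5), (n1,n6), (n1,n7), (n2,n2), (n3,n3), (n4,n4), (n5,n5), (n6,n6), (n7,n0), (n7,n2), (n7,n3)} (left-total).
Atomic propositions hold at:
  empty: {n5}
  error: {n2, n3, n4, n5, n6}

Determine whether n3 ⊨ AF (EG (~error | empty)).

No

Sat(~error) = {n0, n1, n7}
Sat(~error | empty) = {n0, n1, n5, n7}
EG (~error | empty): greatest fixpoint, start Z0 = {n0, n1, n5, n7}, keep only states in Sat with some successor in Z. Z1 = {n1, n5, n7}; Z2 = {n1, n5}; fixed.
Sat(EG (~error | empty)) = {n1, n5}
AF (EG (~error | empty)): least fixpoint, start Z0 = {n1, n5}, add states with every successor in Z. Already a fixed point.
Sat(AF (EG (~error | empty))) = {n1, n5}
n3 ∉ Sat(AF (EG (~error | empty))) = {n1, n5}, so the formula does not hold at n3.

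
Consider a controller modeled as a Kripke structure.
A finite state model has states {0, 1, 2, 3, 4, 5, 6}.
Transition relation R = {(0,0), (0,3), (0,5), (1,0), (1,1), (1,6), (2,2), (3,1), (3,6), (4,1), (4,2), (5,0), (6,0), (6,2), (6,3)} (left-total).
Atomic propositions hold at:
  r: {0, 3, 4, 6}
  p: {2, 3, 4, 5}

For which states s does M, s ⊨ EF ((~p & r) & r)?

Sat(~p) = {0, 1, 6}
Sat(~p & r) = {0, 6}
Sat((~p & r) & r) = {0, 6}
EF ((~p & r) & r): least fixpoint, start Z0 = {0, 6}, add states with some successor in Z. Z1 = {0, 1, 3, 5, 6}; Z2 = {0, 1, 3, 4, 5, 6}; fixed.
Sat(EF ((~p & r) & r)) = {0, 1, 3, 4, 5, 6}

{0, 1, 3, 4, 5, 6}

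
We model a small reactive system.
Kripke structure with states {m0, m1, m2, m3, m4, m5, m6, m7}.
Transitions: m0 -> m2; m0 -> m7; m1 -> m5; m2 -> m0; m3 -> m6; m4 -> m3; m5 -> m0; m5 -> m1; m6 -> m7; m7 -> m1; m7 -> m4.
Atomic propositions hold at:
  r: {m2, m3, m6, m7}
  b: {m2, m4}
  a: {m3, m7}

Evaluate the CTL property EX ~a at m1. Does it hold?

Sat(~a) = {m0, m1, m2, m4, m5, m6}
Sat(EX ~a) = {s : some successor in {m0, m1, m2, m4, m5, m6}} = {m0, m1, m2, m3, m5, m7}
m1 ∈ Sat(EX ~a) = {m0, m1, m2, m3, m5, m7}, so the formula holds at m1.

Yes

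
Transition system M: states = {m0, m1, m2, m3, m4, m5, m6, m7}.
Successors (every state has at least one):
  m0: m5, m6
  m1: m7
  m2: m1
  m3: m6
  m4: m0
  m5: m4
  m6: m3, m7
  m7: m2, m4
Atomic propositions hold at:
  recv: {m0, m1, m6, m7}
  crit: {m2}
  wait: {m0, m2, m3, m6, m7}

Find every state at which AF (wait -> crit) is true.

{m1, m2, m4, m5, m7}

Sat(wait -> crit) = {m1, m2, m4, m5}
AF (wait -> crit): least fixpoint, start Z0 = {m1, m2, m4, m5}, add states with every successor in Z. Z1 = {m1, m2, m4, m5, m7}; fixed.
Sat(AF (wait -> crit)) = {m1, m2, m4, m5, m7}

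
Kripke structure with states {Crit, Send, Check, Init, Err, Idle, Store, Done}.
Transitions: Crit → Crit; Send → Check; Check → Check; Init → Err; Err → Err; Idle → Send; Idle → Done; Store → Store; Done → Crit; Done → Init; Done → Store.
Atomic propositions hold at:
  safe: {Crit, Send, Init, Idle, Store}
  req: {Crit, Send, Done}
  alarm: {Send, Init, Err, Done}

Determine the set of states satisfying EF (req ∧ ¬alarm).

{Crit, Idle, Done}

Sat(¬alarm) = {Crit, Check, Idle, Store}
Sat(req ∧ ¬alarm) = {Crit}
EF (req ∧ ¬alarm): least fixpoint, start Z0 = {Crit}, add states with some successor in Z. Z1 = {Crit, Done}; Z2 = {Crit, Idle, Done}; fixed.
Sat(EF (req ∧ ¬alarm)) = {Crit, Idle, Done}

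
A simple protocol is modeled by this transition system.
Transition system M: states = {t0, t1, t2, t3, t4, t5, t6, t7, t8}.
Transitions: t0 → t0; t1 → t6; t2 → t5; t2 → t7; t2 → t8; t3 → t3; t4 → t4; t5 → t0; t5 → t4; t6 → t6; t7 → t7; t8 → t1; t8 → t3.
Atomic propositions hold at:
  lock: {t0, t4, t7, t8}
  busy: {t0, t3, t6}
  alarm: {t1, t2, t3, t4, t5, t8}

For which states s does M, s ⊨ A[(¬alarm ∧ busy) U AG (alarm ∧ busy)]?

Sat(¬alarm) = {t0, t6, t7}
Sat(¬alarm ∧ busy) = {t0, t6}
Sat(alarm ∧ busy) = {t3}
AG (alarm ∧ busy): greatest fixpoint, start Z0 = {t3}, keep only states in Sat with every successor in Z. Already a fixed point.
Sat(AG (alarm ∧ busy)) = {t3}
A[(¬alarm ∧ busy) U AG (alarm ∧ busy)]: least fixpoint, start Z0 = Sat(AG (alarm ∧ busy)) = {t3}, add states in Sat(¬alarm ∧ busy) with every successor in Z. Already a fixed point.
Sat(A[(¬alarm ∧ busy) U AG (alarm ∧ busy)]) = {t3}

{t3}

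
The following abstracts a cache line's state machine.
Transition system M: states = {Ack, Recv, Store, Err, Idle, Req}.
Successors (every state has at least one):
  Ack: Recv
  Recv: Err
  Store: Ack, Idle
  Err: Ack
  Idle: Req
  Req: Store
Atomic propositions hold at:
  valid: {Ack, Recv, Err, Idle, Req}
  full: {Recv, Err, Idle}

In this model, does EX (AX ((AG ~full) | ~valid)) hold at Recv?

Sat(~full) = {Ack, Store, Req}
AG ~full: greatest fixpoint, start Z0 = {Ack, Store, Req}, keep only states in Sat with every successor in Z. Z1 = {Req}; Z2 = ∅; fixed.
Sat(AG ~full) = ∅
Sat(~valid) = {Store}
Sat((AG ~full) | ~valid) = {Store}
Sat(AX ((AG ~full) | ~valid)) = {s : every successor in {Store}} = {Req}
Sat(EX (AX ((AG ~full) | ~valid))) = {s : some successor in {Req}} = {Idle}
Recv ∉ Sat(EX (AX ((AG ~full) | ~valid))) = {Idle}, so the formula does not hold at Recv.

No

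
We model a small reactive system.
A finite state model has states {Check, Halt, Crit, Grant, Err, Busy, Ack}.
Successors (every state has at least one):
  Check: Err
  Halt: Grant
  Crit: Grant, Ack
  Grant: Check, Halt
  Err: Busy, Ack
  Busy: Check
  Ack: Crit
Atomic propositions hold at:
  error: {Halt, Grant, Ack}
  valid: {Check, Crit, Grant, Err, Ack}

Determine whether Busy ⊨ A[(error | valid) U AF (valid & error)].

No

Sat(error | valid) = {Check, Halt, Crit, Grant, Err, Ack}
Sat(valid & error) = {Grant, Ack}
AF (valid & error): least fixpoint, start Z0 = {Grant, Ack}, add states with every successor in Z. Z1 = {Halt, Crit, Grant, Ack}; fixed.
Sat(AF (valid & error)) = {Halt, Crit, Grant, Ack}
A[(error | valid) U AF (valid & error)]: least fixpoint, start Z0 = Sat(AF (valid & error)) = {Halt, Crit, Grant, Ack}, add states in Sat(error | valid) with every successor in Z. Already a fixed point.
Sat(A[(error | valid) U AF (valid & error)]) = {Halt, Crit, Grant, Ack}
Busy ∉ Sat(A[(error | valid) U AF (valid & error)]) = {Halt, Crit, Grant, Ack}, so the formula does not hold at Busy.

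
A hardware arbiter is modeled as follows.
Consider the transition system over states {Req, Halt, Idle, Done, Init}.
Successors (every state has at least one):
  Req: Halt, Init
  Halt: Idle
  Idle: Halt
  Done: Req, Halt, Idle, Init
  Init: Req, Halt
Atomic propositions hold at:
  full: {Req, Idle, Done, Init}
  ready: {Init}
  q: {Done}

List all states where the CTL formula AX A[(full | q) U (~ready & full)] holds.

{Halt}

Sat(full | q) = {Req, Idle, Done, Init}
Sat(~ready) = {Req, Halt, Idle, Done}
Sat(~ready & full) = {Req, Idle, Done}
A[(full | q) U (~ready & full)]: least fixpoint, start Z0 = Sat((~ready & full)) = {Req, Idle, Done}, add states in Sat(full | q) with every successor in Z. Already a fixed point.
Sat(A[(full | q) U (~ready & full)]) = {Req, Idle, Done}
Sat(AX A[(full | q) U (~ready & full)]) = {s : every successor in {Req, Idle, Done}} = {Halt}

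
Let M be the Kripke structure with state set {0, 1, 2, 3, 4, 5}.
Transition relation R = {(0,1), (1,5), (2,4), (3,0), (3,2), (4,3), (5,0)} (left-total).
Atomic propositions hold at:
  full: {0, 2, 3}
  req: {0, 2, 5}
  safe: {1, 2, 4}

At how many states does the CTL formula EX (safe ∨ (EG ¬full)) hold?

Sat(¬full) = {1, 4, 5}
EG ¬full: greatest fixpoint, start Z0 = {1, 4, 5}, keep only states in Sat with some successor in Z. Z1 = {1}; Z2 = ∅; fixed.
Sat(EG ¬full) = ∅
Sat(safe ∨ (EG ¬full)) = {1, 2, 4}
Sat(EX (safe ∨ (EG ¬full))) = {s : some successor in {1, 2, 4}} = {0, 2, 3}
|Sat(EX (safe ∨ (EG ¬full)))| = |{0, 2, 3}| = 3.

3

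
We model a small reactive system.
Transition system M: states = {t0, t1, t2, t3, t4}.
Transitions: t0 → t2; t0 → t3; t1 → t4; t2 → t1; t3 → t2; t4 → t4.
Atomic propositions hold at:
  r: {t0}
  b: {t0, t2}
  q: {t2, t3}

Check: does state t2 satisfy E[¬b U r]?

Sat(¬b) = {t1, t3, t4}
E[¬b U r]: least fixpoint, start Z0 = Sat(r) = {t0}, add states in Sat(¬b) with some successor in Z. Already a fixed point.
Sat(E[¬b U r]) = {t0}
t2 ∉ Sat(E[¬b U r]) = {t0}, so the formula does not hold at t2.

No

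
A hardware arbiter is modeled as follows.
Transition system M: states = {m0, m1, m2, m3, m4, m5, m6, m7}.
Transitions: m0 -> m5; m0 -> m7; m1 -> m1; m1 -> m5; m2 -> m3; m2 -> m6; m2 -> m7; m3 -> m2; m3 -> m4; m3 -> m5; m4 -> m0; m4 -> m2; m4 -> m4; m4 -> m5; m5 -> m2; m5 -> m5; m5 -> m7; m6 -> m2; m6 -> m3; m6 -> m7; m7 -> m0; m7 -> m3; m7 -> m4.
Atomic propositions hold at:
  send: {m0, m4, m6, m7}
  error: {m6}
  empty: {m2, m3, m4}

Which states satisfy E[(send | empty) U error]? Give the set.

{m0, m2, m3, m4, m6, m7}

Sat(send | empty) = {m0, m2, m3, m4, m6, m7}
E[(send | empty) U error]: least fixpoint, start Z0 = Sat(error) = {m6}, add states in Sat(send | empty) with some successor in Z. Z1 = {m2, m6}; Z2 = {m2, m3, m4, m6}; Z3 = {m2, m3, m4, m6, m7}; Z4 = {m0, m2, m3, m4, m6, m7}; fixed.
Sat(E[(send | empty) U error]) = {m0, m2, m3, m4, m6, m7}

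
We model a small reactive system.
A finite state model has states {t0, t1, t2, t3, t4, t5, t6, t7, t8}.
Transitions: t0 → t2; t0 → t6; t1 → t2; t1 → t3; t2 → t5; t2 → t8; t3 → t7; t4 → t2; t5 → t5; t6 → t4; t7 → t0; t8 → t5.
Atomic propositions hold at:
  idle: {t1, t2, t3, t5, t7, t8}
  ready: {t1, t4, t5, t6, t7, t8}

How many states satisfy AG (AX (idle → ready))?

Sat(idle → ready) = {t0, t1, t4, t5, t6, t7, t8}
Sat(AX (idle → ready)) = {s : every successor in {t0, t1, t4, t5, t6, t7, t8}} = {t2, t3, t5, t6, t7, t8}
AG (AX (idle → ready)): greatest fixpoint, start Z0 = {t2, t3, t5, t6, t7, t8}, keep only states in Sat with every successor in Z. Z1 = {t2, t3, t5, t8}; Z2 = {t2, t5, t8}; fixed.
Sat(AG (AX (idle → ready))) = {t2, t5, t8}
|Sat(AG (AX (idle → ready)))| = |{t2, t5, t8}| = 3.

3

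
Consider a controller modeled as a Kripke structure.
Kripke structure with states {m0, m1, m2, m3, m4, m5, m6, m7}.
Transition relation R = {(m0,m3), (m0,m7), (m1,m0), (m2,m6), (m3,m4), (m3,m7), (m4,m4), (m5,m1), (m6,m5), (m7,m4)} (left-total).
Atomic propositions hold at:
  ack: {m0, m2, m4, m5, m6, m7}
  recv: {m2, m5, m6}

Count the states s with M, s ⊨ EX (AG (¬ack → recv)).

4

Sat(¬ack) = {m1, m3}
Sat(¬ack → recv) = {m0, m2, m4, m5, m6, m7}
AG (¬ack → recv): greatest fixpoint, start Z0 = {m0, m2, m4, m5, m6, m7}, keep only states in Sat with every successor in Z. Z1 = {m2, m4, m6, m7}; Z2 = {m2, m4, m7}; Z3 = {m4, m7}; fixed.
Sat(AG (¬ack → recv)) = {m4, m7}
Sat(EX (AG (¬ack → recv))) = {s : some successor in {m4, m7}} = {m0, m3, m4, m7}
|Sat(EX (AG (¬ack → recv)))| = |{m0, m3, m4, m7}| = 4.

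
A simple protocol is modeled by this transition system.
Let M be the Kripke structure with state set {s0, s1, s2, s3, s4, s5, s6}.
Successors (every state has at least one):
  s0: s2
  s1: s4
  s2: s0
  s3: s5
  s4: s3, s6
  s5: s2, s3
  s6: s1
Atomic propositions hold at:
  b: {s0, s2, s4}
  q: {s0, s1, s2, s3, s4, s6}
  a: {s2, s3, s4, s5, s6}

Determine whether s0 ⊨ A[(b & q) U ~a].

Sat(b & q) = {s0, s2, s4}
Sat(~a) = {s0, s1}
A[(b & q) U ~a]: least fixpoint, start Z0 = Sat(~a) = {s0, s1}, add states in Sat(b & q) with every successor in Z. Z1 = {s0, s1, s2}; fixed.
Sat(A[(b & q) U ~a]) = {s0, s1, s2}
s0 ∈ Sat(A[(b & q) U ~a]) = {s0, s1, s2}, so the formula holds at s0.

Yes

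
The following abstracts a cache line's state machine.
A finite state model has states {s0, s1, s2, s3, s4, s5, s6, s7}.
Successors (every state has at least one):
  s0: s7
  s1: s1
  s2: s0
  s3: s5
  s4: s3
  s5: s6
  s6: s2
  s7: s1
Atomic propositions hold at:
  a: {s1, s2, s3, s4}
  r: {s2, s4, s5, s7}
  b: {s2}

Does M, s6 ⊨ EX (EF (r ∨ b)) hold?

Yes

Sat(r ∨ b) = {s2, s4, s5, s7}
EF (r ∨ b): least fixpoint, start Z0 = {s2, s4, s5, s7}, add states with some successor in Z. Z1 = {s0, s2, s3, s4, s5, s6, s7}; fixed.
Sat(EF (r ∨ b)) = {s0, s2, s3, s4, s5, s6, s7}
Sat(EX (EF (r ∨ b))) = {s : some successor in {s0, s2, s3, s4, s5, s6, s7}} = {s0, s2, s3, s4, s5, s6}
s6 ∈ Sat(EX (EF (r ∨ b))) = {s0, s2, s3, s4, s5, s6}, so the formula holds at s6.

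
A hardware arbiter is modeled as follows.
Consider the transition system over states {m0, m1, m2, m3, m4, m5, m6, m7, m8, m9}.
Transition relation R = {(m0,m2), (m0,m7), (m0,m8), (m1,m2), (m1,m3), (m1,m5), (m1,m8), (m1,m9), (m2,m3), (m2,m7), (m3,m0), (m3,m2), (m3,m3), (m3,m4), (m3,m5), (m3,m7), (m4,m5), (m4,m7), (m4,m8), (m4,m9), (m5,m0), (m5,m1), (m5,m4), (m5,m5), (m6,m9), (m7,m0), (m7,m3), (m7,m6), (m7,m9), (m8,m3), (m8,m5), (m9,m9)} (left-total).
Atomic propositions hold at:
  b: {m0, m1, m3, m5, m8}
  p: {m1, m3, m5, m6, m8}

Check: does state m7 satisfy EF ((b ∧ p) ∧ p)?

Yes

Sat(b ∧ p) = {m1, m3, m5, m8}
Sat((b ∧ p) ∧ p) = {m1, m3, m5, m8}
EF ((b ∧ p) ∧ p): least fixpoint, start Z0 = {m1, m3, m5, m8}, add states with some successor in Z. Z1 = {m0, m1, m2, m3, m4, m5, m7, m8}; fixed.
Sat(EF ((b ∧ p) ∧ p)) = {m0, m1, m2, m3, m4, m5, m7, m8}
m7 ∈ Sat(EF ((b ∧ p) ∧ p)) = {m0, m1, m2, m3, m4, m5, m7, m8}, so the formula holds at m7.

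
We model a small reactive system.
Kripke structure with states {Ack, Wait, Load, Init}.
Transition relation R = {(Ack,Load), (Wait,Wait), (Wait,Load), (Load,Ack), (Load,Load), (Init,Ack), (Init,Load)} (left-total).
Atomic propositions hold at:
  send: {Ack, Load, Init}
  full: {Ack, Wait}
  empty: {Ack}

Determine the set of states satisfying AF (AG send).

AG send: greatest fixpoint, start Z0 = {Ack, Load, Init}, keep only states in Sat with every successor in Z. Already a fixed point.
Sat(AG send) = {Ack, Load, Init}
AF (AG send): least fixpoint, start Z0 = {Ack, Load, Init}, add states with every successor in Z. Already a fixed point.
Sat(AF (AG send)) = {Ack, Load, Init}

{Ack, Load, Init}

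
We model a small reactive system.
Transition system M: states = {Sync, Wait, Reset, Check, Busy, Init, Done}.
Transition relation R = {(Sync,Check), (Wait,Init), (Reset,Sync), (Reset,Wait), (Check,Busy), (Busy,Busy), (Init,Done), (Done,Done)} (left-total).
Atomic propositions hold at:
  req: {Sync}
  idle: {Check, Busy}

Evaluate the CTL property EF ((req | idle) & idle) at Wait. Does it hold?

Sat(req | idle) = {Sync, Check, Busy}
Sat((req | idle) & idle) = {Check, Busy}
EF ((req | idle) & idle): least fixpoint, start Z0 = {Check, Busy}, add states with some successor in Z. Z1 = {Sync, Check, Busy}; Z2 = {Sync, Reset, Check, Busy}; fixed.
Sat(EF ((req | idle) & idle)) = {Sync, Reset, Check, Busy}
Wait ∉ Sat(EF ((req | idle) & idle)) = {Sync, Reset, Check, Busy}, so the formula does not hold at Wait.

No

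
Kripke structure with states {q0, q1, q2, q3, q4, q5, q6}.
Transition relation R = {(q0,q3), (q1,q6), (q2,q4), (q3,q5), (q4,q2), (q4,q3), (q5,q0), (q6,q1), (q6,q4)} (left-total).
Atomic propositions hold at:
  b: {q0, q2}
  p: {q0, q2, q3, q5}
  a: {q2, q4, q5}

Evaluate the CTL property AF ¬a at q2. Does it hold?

No

Sat(¬a) = {q0, q1, q3, q6}
AF ¬a: least fixpoint, start Z0 = {q0, q1, q3, q6}, add states with every successor in Z. Z1 = {q0, q1, q3, q5, q6}; fixed.
Sat(AF ¬a) = {q0, q1, q3, q5, q6}
q2 ∉ Sat(AF ¬a) = {q0, q1, q3, q5, q6}, so the formula does not hold at q2.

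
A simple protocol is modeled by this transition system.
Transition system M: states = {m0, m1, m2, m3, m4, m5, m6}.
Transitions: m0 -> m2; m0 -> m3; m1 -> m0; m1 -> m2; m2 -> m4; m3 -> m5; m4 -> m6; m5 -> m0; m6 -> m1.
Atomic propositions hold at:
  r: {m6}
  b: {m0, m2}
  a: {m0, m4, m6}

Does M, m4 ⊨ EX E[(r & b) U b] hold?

No

Sat(r & b) = ∅
E[(r & b) U b]: least fixpoint, start Z0 = Sat(b) = {m0, m2}, add states in Sat(r & b) with some successor in Z. Already a fixed point.
Sat(E[(r & b) U b]) = {m0, m2}
Sat(EX E[(r & b) U b]) = {s : some successor in {m0, m2}} = {m0, m1, m5}
m4 ∉ Sat(EX E[(r & b) U b]) = {m0, m1, m5}, so the formula does not hold at m4.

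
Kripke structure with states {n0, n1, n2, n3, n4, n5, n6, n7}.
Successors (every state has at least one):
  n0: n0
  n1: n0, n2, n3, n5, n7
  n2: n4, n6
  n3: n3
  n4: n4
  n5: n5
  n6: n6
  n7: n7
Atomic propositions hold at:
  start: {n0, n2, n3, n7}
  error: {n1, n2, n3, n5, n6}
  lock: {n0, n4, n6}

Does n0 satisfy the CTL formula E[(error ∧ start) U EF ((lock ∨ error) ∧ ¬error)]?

Yes

Sat(error ∧ start) = {n2, n3}
Sat(lock ∨ error) = {n0, n1, n2, n3, n4, n5, n6}
Sat(¬error) = {n0, n4, n7}
Sat((lock ∨ error) ∧ ¬error) = {n0, n4}
EF ((lock ∨ error) ∧ ¬error): least fixpoint, start Z0 = {n0, n4}, add states with some successor in Z. Z1 = {n0, n1, n2, n4}; fixed.
Sat(EF ((lock ∨ error) ∧ ¬error)) = {n0, n1, n2, n4}
E[(error ∧ start) U EF ((lock ∨ error) ∧ ¬error)]: least fixpoint, start Z0 = Sat(EF ((lock ∨ error) ∧ ¬error)) = {n0, n1, n2, n4}, add states in Sat(error ∧ start) with some successor in Z. Already a fixed point.
Sat(E[(error ∧ start) U EF ((lock ∨ error) ∧ ¬error)]) = {n0, n1, n2, n4}
n0 ∈ Sat(E[(error ∧ start) U EF ((lock ∨ error) ∧ ¬error)]) = {n0, n1, n2, n4}, so the formula holds at n0.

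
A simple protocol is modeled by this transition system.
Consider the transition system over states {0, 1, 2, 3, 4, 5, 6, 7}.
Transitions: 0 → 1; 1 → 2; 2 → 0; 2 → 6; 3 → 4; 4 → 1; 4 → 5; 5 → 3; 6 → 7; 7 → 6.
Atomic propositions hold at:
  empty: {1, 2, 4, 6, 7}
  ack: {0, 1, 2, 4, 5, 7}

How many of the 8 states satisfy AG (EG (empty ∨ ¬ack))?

2

Sat(¬ack) = {3, 6}
Sat(empty ∨ ¬ack) = {1, 2, 3, 4, 6, 7}
EG (empty ∨ ¬ack): greatest fixpoint, start Z0 = {1, 2, 3, 4, 6, 7}, keep only states in Sat with some successor in Z. Already a fixed point.
Sat(EG (empty ∨ ¬ack)) = {1, 2, 3, 4, 6, 7}
AG (EG (empty ∨ ¬ack)): greatest fixpoint, start Z0 = {1, 2, 3, 4, 6, 7}, keep only states in Sat with every successor in Z. Z1 = {1, 3, 6, 7}; Z2 = {6, 7}; fixed.
Sat(AG (EG (empty ∨ ¬ack))) = {6, 7}
|Sat(AG (EG (empty ∨ ¬ack)))| = |{6, 7}| = 2.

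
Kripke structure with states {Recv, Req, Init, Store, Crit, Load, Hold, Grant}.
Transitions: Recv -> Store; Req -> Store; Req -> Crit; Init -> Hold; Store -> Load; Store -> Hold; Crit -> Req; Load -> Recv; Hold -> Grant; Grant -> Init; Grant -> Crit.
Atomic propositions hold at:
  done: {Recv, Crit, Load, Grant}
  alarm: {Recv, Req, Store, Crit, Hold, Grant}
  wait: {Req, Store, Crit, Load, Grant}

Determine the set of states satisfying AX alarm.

Sat(AX alarm) = {s : every successor in {Recv, Req, Store, Crit, Hold, Grant}} = {Recv, Req, Init, Crit, Load, Hold}

{Recv, Req, Init, Crit, Load, Hold}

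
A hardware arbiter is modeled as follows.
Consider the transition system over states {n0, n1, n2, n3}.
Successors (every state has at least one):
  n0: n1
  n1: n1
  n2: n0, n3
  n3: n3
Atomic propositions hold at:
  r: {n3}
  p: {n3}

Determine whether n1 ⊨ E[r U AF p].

AF p: least fixpoint, start Z0 = {n3}, add states with every successor in Z. Already a fixed point.
Sat(AF p) = {n3}
E[r U AF p]: least fixpoint, start Z0 = Sat(AF p) = {n3}, add states in Sat(r) with some successor in Z. Already a fixed point.
Sat(E[r U AF p]) = {n3}
n1 ∉ Sat(E[r U AF p]) = {n3}, so the formula does not hold at n1.

No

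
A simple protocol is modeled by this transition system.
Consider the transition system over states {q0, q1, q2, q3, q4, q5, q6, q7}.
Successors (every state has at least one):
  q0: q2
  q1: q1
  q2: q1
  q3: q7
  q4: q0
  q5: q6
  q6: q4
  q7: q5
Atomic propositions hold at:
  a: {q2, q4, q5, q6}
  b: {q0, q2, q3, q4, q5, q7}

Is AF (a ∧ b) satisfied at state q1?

Sat(a ∧ b) = {q2, q4, q5}
AF (a ∧ b): least fixpoint, start Z0 = {q2, q4, q5}, add states with every successor in Z. Z1 = {q0, q2, q4, q5, q6, q7}; Z2 = {q0, q2, q3, q4, q5, q6, q7}; fixed.
Sat(AF (a ∧ b)) = {q0, q2, q3, q4, q5, q6, q7}
q1 ∉ Sat(AF (a ∧ b)) = {q0, q2, q3, q4, q5, q6, q7}, so the formula does not hold at q1.

No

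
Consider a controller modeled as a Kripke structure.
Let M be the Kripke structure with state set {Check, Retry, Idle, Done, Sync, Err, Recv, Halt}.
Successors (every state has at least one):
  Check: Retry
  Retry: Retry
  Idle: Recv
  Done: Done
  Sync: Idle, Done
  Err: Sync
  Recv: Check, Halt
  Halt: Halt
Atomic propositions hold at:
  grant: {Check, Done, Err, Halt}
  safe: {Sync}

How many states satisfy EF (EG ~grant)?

6

Sat(~grant) = {Retry, Idle, Sync, Recv}
EG ~grant: greatest fixpoint, start Z0 = {Retry, Idle, Sync, Recv}, keep only states in Sat with some successor in Z. Z1 = {Retry, Idle, Sync}; Z2 = {Retry, Sync}; Z3 = {Retry}; fixed.
Sat(EG ~grant) = {Retry}
EF (EG ~grant): least fixpoint, start Z0 = {Retry}, add states with some successor in Z. Z1 = {Check, Retry}; Z2 = {Check, Retry, Recv}; Z3 = {Check, Retry, Idle, Recv}; Z4 = {Check, Retry, Idle, Sync, Recv}; Z5 = {Check, Retry, Idle, Sync, Err, Recv}; fixed.
Sat(EF (EG ~grant)) = {Check, Retry, Idle, Sync, Err, Recv}
|Sat(EF (EG ~grant))| = |{Check, Retry, Idle, Sync, Err, Recv}| = 6.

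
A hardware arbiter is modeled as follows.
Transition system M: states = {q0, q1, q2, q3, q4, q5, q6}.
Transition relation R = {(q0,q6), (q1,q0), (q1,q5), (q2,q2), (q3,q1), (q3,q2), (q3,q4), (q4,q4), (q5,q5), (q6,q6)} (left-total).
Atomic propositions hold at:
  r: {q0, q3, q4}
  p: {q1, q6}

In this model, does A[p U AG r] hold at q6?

No

AG r: greatest fixpoint, start Z0 = {q0, q3, q4}, keep only states in Sat with every successor in Z. Z1 = {q4}; fixed.
Sat(AG r) = {q4}
A[p U AG r]: least fixpoint, start Z0 = Sat(AG r) = {q4}, add states in Sat(p) with every successor in Z. Already a fixed point.
Sat(A[p U AG r]) = {q4}
q6 ∉ Sat(A[p U AG r]) = {q4}, so the formula does not hold at q6.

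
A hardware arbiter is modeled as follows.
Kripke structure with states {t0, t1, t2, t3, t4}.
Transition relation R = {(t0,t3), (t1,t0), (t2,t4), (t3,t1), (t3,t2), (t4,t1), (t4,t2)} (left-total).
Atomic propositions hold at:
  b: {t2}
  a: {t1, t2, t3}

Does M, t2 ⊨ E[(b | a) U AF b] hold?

Yes

Sat(b | a) = {t1, t2, t3}
AF b: least fixpoint, start Z0 = {t2}, add states with every successor in Z. Already a fixed point.
Sat(AF b) = {t2}
E[(b | a) U AF b]: least fixpoint, start Z0 = Sat(AF b) = {t2}, add states in Sat(b | a) with some successor in Z. Z1 = {t2, t3}; fixed.
Sat(E[(b | a) U AF b]) = {t2, t3}
t2 ∈ Sat(E[(b | a) U AF b]) = {t2, t3}, so the formula holds at t2.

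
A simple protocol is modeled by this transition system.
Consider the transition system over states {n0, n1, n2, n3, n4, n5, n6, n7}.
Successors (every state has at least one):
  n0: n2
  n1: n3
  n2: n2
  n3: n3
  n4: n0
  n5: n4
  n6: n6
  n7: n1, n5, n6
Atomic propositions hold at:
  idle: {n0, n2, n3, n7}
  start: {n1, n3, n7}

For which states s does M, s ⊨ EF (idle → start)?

{n1, n3, n4, n5, n6, n7}

Sat(idle → start) = {n1, n3, n4, n5, n6, n7}
EF (idle → start): least fixpoint, start Z0 = {n1, n3, n4, n5, n6, n7}, add states with some successor in Z. Already a fixed point.
Sat(EF (idle → start)) = {n1, n3, n4, n5, n6, n7}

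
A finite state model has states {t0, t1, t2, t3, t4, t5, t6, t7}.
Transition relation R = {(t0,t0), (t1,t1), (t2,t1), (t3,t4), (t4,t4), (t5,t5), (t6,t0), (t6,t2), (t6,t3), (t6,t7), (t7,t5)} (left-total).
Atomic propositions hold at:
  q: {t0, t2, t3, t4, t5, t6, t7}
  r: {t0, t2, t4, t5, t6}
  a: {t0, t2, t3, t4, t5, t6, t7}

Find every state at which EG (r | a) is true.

Sat(r | a) = {t0, t2, t3, t4, t5, t6, t7}
EG (r | a): greatest fixpoint, start Z0 = {t0, t2, t3, t4, t5, t6, t7}, keep only states in Sat with some successor in Z. Z1 = {t0, t3, t4, t5, t6, t7}; fixed.
Sat(EG (r | a)) = {t0, t3, t4, t5, t6, t7}

{t0, t3, t4, t5, t6, t7}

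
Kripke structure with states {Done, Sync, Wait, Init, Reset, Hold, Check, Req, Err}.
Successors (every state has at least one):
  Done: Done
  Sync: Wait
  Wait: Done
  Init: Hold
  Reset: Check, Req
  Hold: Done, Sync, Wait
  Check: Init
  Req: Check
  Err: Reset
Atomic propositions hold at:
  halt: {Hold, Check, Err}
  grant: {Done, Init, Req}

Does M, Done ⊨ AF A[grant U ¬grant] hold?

Sat(¬grant) = {Sync, Wait, Reset, Hold, Check, Err}
A[grant U ¬grant]: least fixpoint, start Z0 = Sat(¬grant) = {Sync, Wait, Reset, Hold, Check, Err}, add states in Sat(grant) with every successor in Z. Z1 = {Sync, Wait, Init, Reset, Hold, Check, Req, Err}; fixed.
Sat(A[grant U ¬grant]) = {Sync, Wait, Init, Reset, Hold, Check, Req, Err}
AF A[grant U ¬grant]: least fixpoint, start Z0 = {Sync, Wait, Init, Reset, Hold, Check, Req, Err}, add states with every successor in Z. Already a fixed point.
Sat(AF A[grant U ¬grant]) = {Sync, Wait, Init, Reset, Hold, Check, Req, Err}
Done ∉ Sat(AF A[grant U ¬grant]) = {Sync, Wait, Init, Reset, Hold, Check, Req, Err}, so the formula does not hold at Done.

No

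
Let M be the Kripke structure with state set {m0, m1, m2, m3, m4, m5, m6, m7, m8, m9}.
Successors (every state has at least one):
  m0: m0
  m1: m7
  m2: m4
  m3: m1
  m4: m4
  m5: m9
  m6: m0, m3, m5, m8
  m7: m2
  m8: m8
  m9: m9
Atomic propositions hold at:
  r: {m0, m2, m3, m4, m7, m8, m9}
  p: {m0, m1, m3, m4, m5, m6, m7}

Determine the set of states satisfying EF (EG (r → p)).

{m0, m1, m2, m3, m4, m6, m7}

Sat(r → p) = {m0, m1, m3, m4, m5, m6, m7}
EG (r → p): greatest fixpoint, start Z0 = {m0, m1, m3, m4, m5, m6, m7}, keep only states in Sat with some successor in Z. Z1 = {m0, m1, m3, m4, m6}; Z2 = {m0, m3, m4, m6}; Z3 = {m0, m4, m6}; fixed.
Sat(EG (r → p)) = {m0, m4, m6}
EF (EG (r → p)): least fixpoint, start Z0 = {m0, m4, m6}, add states with some successor in Z. Z1 = {m0, m2, m4, m6}; Z2 = {m0, m2, m4, m6, m7}; Z3 = {m0, m1, m2, m4, m6, m7}; Z4 = {m0, m1, m2, m3, m4, m6, m7}; fixed.
Sat(EF (EG (r → p))) = {m0, m1, m2, m3, m4, m6, m7}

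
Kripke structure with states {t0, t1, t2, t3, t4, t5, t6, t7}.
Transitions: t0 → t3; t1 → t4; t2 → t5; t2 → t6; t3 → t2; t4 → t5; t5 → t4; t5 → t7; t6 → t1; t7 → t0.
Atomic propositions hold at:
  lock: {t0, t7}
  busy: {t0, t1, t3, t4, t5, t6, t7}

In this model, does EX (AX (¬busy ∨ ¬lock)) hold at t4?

No

Sat(¬busy) = {t2}
Sat(¬lock) = {t1, t2, t3, t4, t5, t6}
Sat(¬busy ∨ ¬lock) = {t1, t2, t3, t4, t5, t6}
Sat(AX (¬busy ∨ ¬lock)) = {s : every successor in {t1, t2, t3, t4, t5, t6}} = {t0, t1, t2, t3, t4, t6}
Sat(EX (AX (¬busy ∨ ¬lock))) = {s : some successor in {t0, t1, t2, t3, t4, t6}} = {t0, t1, t2, t3, t5, t6, t7}
t4 ∉ Sat(EX (AX (¬busy ∨ ¬lock))) = {t0, t1, t2, t3, t5, t6, t7}, so the formula does not hold at t4.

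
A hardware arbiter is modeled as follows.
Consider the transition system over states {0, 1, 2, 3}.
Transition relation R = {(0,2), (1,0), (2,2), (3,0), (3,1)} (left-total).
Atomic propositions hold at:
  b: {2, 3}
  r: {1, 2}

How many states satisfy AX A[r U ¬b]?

Sat(¬b) = {0, 1}
A[r U ¬b]: least fixpoint, start Z0 = Sat(¬b) = {0, 1}, add states in Sat(r) with every successor in Z. Already a fixed point.
Sat(A[r U ¬b]) = {0, 1}
Sat(AX A[r U ¬b]) = {s : every successor in {0, 1}} = {1, 3}
|Sat(AX A[r U ¬b])| = |{1, 3}| = 2.

2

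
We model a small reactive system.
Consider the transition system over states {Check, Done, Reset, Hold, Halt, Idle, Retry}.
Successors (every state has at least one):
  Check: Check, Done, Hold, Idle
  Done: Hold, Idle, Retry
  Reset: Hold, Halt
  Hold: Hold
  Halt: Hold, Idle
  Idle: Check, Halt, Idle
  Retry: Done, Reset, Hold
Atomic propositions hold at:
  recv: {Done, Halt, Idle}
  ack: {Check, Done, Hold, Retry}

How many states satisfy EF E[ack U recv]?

E[ack U recv]: least fixpoint, start Z0 = Sat(recv) = {Done, Halt, Idle}, add states in Sat(ack) with some successor in Z. Z1 = {Check, Done, Halt, Idle, Retry}; fixed.
Sat(E[ack U recv]) = {Check, Done, Halt, Idle, Retry}
EF E[ack U recv]: least fixpoint, start Z0 = {Check, Done, Halt, Idle, Retry}, add states with some successor in Z. Z1 = {Check, Done, Reset, Halt, Idle, Retry}; fixed.
Sat(EF E[ack U recv]) = {Check, Done, Reset, Halt, Idle, Retry}
|Sat(EF E[ack U recv])| = |{Check, Done, Reset, Halt, Idle, Retry}| = 6.

6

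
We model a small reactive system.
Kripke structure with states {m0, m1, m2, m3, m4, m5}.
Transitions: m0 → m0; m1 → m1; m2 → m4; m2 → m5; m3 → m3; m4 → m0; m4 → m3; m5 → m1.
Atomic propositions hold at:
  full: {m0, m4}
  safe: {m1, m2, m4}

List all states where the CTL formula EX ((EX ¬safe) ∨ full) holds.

{m0, m2, m3, m4}

Sat(¬safe) = {m0, m3, m5}
Sat(EX ¬safe) = {s : some successor in {m0, m3, m5}} = {m0, m2, m3, m4}
Sat((EX ¬safe) ∨ full) = {m0, m2, m3, m4}
Sat(EX ((EX ¬safe) ∨ full)) = {s : some successor in {m0, m2, m3, m4}} = {m0, m2, m3, m4}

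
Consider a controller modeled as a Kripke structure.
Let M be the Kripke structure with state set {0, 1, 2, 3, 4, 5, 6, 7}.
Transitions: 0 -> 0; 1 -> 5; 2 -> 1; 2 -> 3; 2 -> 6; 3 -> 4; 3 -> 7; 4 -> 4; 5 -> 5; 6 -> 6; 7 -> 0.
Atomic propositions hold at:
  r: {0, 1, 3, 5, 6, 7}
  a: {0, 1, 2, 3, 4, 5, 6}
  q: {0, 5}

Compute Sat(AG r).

AG r: greatest fixpoint, start Z0 = {0, 1, 3, 5, 6, 7}, keep only states in Sat with every successor in Z. Z1 = {0, 1, 5, 6, 7}; fixed.
Sat(AG r) = {0, 1, 5, 6, 7}

{0, 1, 5, 6, 7}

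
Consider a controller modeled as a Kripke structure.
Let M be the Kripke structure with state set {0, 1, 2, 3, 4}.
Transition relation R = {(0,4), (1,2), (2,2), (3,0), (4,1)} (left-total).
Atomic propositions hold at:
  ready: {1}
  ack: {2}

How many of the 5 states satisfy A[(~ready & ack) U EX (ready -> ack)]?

4

Sat(~ready) = {0, 2, 3, 4}
Sat(~ready & ack) = {2}
Sat(ready -> ack) = {0, 2, 3, 4}
Sat(EX (ready -> ack)) = {s : some successor in {0, 2, 3, 4}} = {0, 1, 2, 3}
A[(~ready & ack) U EX (ready -> ack)]: least fixpoint, start Z0 = Sat(EX (ready -> ack)) = {0, 1, 2, 3}, add states in Sat(~ready & ack) with every successor in Z. Already a fixed point.
Sat(A[(~ready & ack) U EX (ready -> ack)]) = {0, 1, 2, 3}
|Sat(A[(~ready & ack) U EX (ready -> ack)])| = |{0, 1, 2, 3}| = 4.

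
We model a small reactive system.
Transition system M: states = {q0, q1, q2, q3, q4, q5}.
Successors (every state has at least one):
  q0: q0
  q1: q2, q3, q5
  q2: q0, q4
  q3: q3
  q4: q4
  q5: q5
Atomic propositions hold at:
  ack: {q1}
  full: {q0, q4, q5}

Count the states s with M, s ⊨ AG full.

3

AG full: greatest fixpoint, start Z0 = {q0, q4, q5}, keep only states in Sat with every successor in Z. Already a fixed point.
Sat(AG full) = {q0, q4, q5}
|Sat(AG full)| = |{q0, q4, q5}| = 3.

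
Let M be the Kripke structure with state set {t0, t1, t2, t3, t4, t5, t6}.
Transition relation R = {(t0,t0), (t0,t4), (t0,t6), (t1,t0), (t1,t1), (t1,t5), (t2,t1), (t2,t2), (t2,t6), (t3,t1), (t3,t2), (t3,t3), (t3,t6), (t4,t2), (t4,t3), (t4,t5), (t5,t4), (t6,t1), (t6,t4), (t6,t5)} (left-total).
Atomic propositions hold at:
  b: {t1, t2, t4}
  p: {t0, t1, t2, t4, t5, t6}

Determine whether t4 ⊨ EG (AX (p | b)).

No

Sat(p | b) = {t0, t1, t2, t4, t5, t6}
Sat(AX (p | b)) = {s : every successor in {t0, t1, t2, t4, t5, t6}} = {t0, t1, t2, t5, t6}
EG (AX (p | b)): greatest fixpoint, start Z0 = {t0, t1, t2, t5, t6}, keep only states in Sat with some successor in Z. Z1 = {t0, t1, t2, t6}; fixed.
Sat(EG (AX (p | b))) = {t0, t1, t2, t6}
t4 ∉ Sat(EG (AX (p | b))) = {t0, t1, t2, t6}, so the formula does not hold at t4.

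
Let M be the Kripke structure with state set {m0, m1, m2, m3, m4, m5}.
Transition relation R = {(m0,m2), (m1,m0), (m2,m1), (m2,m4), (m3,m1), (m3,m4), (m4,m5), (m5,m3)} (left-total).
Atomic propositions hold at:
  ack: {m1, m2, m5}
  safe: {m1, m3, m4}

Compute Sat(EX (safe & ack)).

{m2, m3}

Sat(safe & ack) = {m1}
Sat(EX (safe & ack)) = {s : some successor in {m1}} = {m2, m3}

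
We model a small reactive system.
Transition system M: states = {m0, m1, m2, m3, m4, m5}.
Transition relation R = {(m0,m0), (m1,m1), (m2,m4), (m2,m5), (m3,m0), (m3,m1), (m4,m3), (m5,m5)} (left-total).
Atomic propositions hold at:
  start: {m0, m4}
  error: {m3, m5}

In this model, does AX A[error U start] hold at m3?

A[error U start]: least fixpoint, start Z0 = Sat(start) = {m0, m4}, add states in Sat(error) with every successor in Z. Already a fixed point.
Sat(A[error U start]) = {m0, m4}
Sat(AX A[error U start]) = {s : every successor in {m0, m4}} = {m0}
m3 ∉ Sat(AX A[error U start]) = {m0}, so the formula does not hold at m3.

No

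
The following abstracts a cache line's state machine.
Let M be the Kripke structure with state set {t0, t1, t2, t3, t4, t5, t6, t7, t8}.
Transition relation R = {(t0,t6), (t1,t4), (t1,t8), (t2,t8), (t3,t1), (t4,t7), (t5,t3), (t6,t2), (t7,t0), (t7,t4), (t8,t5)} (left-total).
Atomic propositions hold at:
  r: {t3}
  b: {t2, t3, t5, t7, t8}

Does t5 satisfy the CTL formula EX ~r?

Sat(~r) = {t0, t1, t2, t4, t5, t6, t7, t8}
Sat(EX ~r) = {s : some successor in {t0, t1, t2, t4, t5, t6, t7, t8}} = {t0, t1, t2, t3, t4, t6, t7, t8}
t5 ∉ Sat(EX ~r) = {t0, t1, t2, t3, t4, t6, t7, t8}, so the formula does not hold at t5.

No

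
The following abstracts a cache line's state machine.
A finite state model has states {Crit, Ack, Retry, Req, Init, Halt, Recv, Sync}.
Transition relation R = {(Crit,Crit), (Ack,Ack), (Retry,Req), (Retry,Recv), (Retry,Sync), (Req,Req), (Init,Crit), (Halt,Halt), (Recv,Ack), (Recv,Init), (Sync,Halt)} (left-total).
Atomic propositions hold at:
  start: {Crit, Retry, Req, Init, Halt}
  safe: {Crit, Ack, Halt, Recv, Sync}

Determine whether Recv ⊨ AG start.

No

AG start: greatest fixpoint, start Z0 = {Crit, Retry, Req, Init, Halt}, keep only states in Sat with every successor in Z. Z1 = {Crit, Req, Init, Halt}; fixed.
Sat(AG start) = {Crit, Req, Init, Halt}
Recv ∉ Sat(AG start) = {Crit, Req, Init, Halt}, so the formula does not hold at Recv.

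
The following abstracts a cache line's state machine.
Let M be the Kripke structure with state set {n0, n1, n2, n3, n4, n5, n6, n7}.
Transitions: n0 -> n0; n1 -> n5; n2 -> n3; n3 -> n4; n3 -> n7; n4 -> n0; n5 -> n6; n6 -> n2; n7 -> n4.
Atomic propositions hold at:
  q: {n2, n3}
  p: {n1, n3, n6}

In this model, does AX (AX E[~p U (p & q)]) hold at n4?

Sat(~p) = {n0, n2, n4, n5, n7}
Sat(p & q) = {n3}
E[~p U (p & q)]: least fixpoint, start Z0 = Sat((p & q)) = {n3}, add states in Sat(~p) with some successor in Z. Z1 = {n2, n3}; fixed.
Sat(E[~p U (p & q)]) = {n2, n3}
Sat(AX E[~p U (p & q)]) = {s : every successor in {n2, n3}} = {n2, n6}
Sat(AX (AX E[~p U (p & q)])) = {s : every successor in {n2, n6}} = {n5, n6}
n4 ∉ Sat(AX (AX E[~p U (p & q)])) = {n5, n6}, so the formula does not hold at n4.

No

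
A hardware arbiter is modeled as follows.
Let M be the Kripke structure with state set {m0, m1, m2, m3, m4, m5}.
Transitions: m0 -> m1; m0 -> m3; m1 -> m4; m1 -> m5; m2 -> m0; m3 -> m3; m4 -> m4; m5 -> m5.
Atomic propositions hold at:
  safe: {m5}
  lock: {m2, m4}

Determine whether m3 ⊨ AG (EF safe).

EF safe: least fixpoint, start Z0 = {m5}, add states with some successor in Z. Z1 = {m1, m5}; Z2 = {m0, m1, m5}; Z3 = {m0, m1, m2, m5}; fixed.
Sat(EF safe) = {m0, m1, m2, m5}
AG (EF safe): greatest fixpoint, start Z0 = {m0, m1, m2, m5}, keep only states in Sat with every successor in Z. Z1 = {m2, m5}; Z2 = {m5}; fixed.
Sat(AG (EF safe)) = {m5}
m3 ∉ Sat(AG (EF safe)) = {m5}, so the formula does not hold at m3.

No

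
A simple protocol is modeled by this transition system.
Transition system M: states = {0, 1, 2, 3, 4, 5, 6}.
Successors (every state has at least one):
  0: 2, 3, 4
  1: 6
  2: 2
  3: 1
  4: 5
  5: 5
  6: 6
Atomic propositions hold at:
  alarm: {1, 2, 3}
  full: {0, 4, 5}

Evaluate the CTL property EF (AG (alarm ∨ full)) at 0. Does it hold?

Sat(alarm ∨ full) = {0, 1, 2, 3, 4, 5}
AG (alarm ∨ full): greatest fixpoint, start Z0 = {0, 1, 2, 3, 4, 5}, keep only states in Sat with every successor in Z. Z1 = {0, 2, 3, 4, 5}; Z2 = {0, 2, 4, 5}; Z3 = {2, 4, 5}; fixed.
Sat(AG (alarm ∨ full)) = {2, 4, 5}
EF (AG (alarm ∨ full)): least fixpoint, start Z0 = {2, 4, 5}, add states with some successor in Z. Z1 = {0, 2, 4, 5}; fixed.
Sat(EF (AG (alarm ∨ full))) = {0, 2, 4, 5}
0 ∈ Sat(EF (AG (alarm ∨ full))) = {0, 2, 4, 5}, so the formula holds at 0.

Yes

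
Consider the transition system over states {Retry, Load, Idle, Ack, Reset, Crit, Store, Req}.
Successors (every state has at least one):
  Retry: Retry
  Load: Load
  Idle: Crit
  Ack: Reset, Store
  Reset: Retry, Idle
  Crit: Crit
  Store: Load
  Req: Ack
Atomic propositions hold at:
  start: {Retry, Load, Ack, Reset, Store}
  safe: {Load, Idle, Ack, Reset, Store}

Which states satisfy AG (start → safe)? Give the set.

{Load, Idle, Crit, Store}

Sat(start → safe) = {Load, Idle, Ack, Reset, Crit, Store, Req}
AG (start → safe): greatest fixpoint, start Z0 = {Load, Idle, Ack, Reset, Crit, Store, Req}, keep only states in Sat with every successor in Z. Z1 = {Load, Idle, Ack, Crit, Store, Req}; Z2 = {Load, Idle, Crit, Store, Req}; Z3 = {Load, Idle, Crit, Store}; fixed.
Sat(AG (start → safe)) = {Load, Idle, Crit, Store}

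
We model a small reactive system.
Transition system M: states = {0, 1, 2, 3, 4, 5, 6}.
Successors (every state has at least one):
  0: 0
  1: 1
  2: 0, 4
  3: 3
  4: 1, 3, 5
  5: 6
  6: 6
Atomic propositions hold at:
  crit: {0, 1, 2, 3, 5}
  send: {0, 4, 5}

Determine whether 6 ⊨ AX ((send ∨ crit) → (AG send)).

Sat(send ∨ crit) = {0, 1, 2, 3, 4, 5}
AG send: greatest fixpoint, start Z0 = {0, 4, 5}, keep only states in Sat with every successor in Z. Z1 = {0}; fixed.
Sat(AG send) = {0}
Sat((send ∨ crit) → (AG send)) = {0, 6}
Sat(AX ((send ∨ crit) → (AG send))) = {s : every successor in {0, 6}} = {0, 5, 6}
6 ∈ Sat(AX ((send ∨ crit) → (AG send))) = {0, 5, 6}, so the formula holds at 6.

Yes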